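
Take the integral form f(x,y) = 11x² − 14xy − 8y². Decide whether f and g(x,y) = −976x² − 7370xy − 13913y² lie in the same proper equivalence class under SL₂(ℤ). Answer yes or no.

D₁ = 548, D₂ = 548
river cycle of f (length 18): (-8, 14, 11), (11, 8, -11), (-11, 14, 8), (8, 18, -7), (-7, 10, 16), (16, 22, -1), (-1, 22, 16), (16, 10, -7), (-7, 18, 8), (8, 14, -11), … (8 more)
river cycle of g (length 18): (-8, 14, 11), (11, 8, -11), (-11, 14, 8), (8, 18, -7), (-7, 10, 16), (16, 22, -1), (-1, 22, 16), (16, 10, -7), (-7, 18, 8), (8, 14, -11), … (8 more)
cycles coincide ⇒ equivalent

yes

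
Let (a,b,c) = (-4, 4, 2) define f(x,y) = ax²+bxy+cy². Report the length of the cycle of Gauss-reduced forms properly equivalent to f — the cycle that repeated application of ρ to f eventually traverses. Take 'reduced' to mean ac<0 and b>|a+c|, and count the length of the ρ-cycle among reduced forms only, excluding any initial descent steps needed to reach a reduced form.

D = 48, ⌊√D⌋ = 6
river: ρ → (2,4,-4)
river: ρ → (-4,4,2)
ρ-cycle length = 2 (tail of 0 descent steps not counted)

2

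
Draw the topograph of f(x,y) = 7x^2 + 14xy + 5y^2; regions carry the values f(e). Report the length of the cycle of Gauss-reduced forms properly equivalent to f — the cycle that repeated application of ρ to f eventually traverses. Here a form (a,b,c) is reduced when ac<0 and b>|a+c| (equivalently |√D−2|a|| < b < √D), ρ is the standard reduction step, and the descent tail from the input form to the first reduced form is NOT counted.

D = 56, ⌊√D⌋ = 7
descent: ρ → (5,6,-1)  [lands on river]
river: ρ → (-1,6,5)
river: ρ → (5,4,-2)
river: ρ → (-2,4,5)
ρ-cycle length = 4 (tail of 1 descent step not counted)

4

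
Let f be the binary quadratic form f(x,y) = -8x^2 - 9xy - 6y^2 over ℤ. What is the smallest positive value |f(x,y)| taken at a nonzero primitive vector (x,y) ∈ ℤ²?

translate: b→-7 (≡9 mod 16), so (8,9,6)→(8,-7,5)
flip: (8,-7,5)→(5,7,8)
translate: b→-3 (≡7 mod 10), so (5,7,8)→(5,-3,6)
reduced (well bottom): (5,-3,6) with a≤c, −a<b≤a
well minimum |f| = |-5| = 5 (negative-definite)

5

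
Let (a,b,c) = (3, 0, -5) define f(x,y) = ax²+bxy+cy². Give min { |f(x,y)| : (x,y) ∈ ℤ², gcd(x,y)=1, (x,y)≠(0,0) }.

descent: ρ → (-5,0,3)
descent: ρ → (3,6,-2)  [lands on river]
river: ρ → (-2,6,3)
closes: descent 2, river 2
min |a| on river = 2

2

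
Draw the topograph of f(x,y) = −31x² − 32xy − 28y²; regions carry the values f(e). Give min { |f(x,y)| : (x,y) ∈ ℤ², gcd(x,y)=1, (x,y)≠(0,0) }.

translate: b→-30 (≡32 mod 62), so (31,32,28)→(31,-30,27)
flip: (31,-30,27)→(27,30,31)
translate: b→-24 (≡30 mod 54), so (27,30,31)→(27,-24,28)
reduced (well bottom): (27,-24,28) with a≤c, −a<b≤a
well minimum |f| = |-27| = 27 (negative-definite)

27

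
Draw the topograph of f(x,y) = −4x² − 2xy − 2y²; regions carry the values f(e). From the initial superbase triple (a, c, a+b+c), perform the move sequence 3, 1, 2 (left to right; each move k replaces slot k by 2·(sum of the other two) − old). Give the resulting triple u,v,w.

start (-4,-2,-8) = (f(1,0),f(0,1),f(1,1))
replace slot 3: 2·((-4)+(-2)) − (-8) = -4 → (-4,-2,-4)
replace slot 1: 2·((-2)+(-4)) − (-4) = -8 → (-8,-2,-4)
replace slot 2: 2·((-8)+(-4)) − (-2) = -22 → (-8,-22,-4)

-8,-22,-4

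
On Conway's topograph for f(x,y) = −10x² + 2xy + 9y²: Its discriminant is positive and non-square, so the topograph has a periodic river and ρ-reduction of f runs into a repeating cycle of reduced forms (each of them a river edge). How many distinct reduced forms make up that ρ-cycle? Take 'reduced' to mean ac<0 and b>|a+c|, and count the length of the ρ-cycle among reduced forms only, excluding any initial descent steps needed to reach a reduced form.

D = 364, ⌊√D⌋ = 19
river: ρ → (9,16,-3)
river: ρ → (-3,14,14)
river: ρ → (14,14,-3)
river: ρ → (-3,16,9)
river: ρ → (9,2,-10)
river: ρ → (-10,18,1)
river: ρ → (1,18,-10)
river: ρ → (-10,2,9)
ρ-cycle length = 8 (tail of 0 descent steps not counted)

8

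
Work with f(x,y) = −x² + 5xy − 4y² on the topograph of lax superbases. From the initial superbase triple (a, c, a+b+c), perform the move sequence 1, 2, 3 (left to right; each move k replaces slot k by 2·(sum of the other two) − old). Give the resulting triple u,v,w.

start (-1,-4,0) = (f(1,0),f(0,1),f(1,1))
replace slot 1: 2·((-4)+0) − (-1) = -7 → (-7,-4,0)
replace slot 2: 2·((-7)+0) − (-4) = -10 → (-7,-10,0)
replace slot 3: 2·((-7)+(-10)) − 0 = -34 → (-7,-10,-34)

-7,-10,-34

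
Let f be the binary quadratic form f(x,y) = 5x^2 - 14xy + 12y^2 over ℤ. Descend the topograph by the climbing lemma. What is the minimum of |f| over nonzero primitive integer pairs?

translate: b→-4 (≡-14 mod 10), so (5,-14,12)→(5,-4,3)
flip: (5,-4,3)→(3,4,5)
translate: b→-2 (≡4 mod 6), so (3,4,5)→(3,-2,4)
reduced (well bottom): (3,-2,4) with a≤c, −a<b≤a
well minimum = a = 3

3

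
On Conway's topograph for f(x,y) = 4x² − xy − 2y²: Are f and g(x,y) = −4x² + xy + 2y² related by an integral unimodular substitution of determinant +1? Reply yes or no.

D₁ = 33, D₂ = 33
river cycle of f (length 4): (-2, 5, 1), (1, 5, -2), (-2, 3, 3), (3, 3, -2)
river cycle of g (length 4): (2, 3, -3), (-3, 3, 2), (2, 5, -1), (-1, 5, 2)
cycles differ ⇒ inequivalent

no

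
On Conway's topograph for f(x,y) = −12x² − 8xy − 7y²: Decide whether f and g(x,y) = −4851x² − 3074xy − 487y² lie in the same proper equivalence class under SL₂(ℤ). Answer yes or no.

D₁ = -272, D₂ = -272
f is negative-definite; reduce −f:
−f: flip: (12,8,7)→(7,-8,12)
−f: translate: b→6 (≡-8 mod 14), so (7,-8,12)→(7,6,11)
−f: reduced (well bottom): (7,6,11) with a≤c, −a<b≤a
flip sign back: reduced form of f is (-7,-6,-11)
g is negative-definite; reduce −g:
−g: flip: (4851,3074,487)→(487,-3074,4851)
−g: translate: b→-152 (≡-3074 mod 974), so (487,-3074,4851)→(487,-152,12)
−g: flip: (487,-152,12)→(12,152,487)
−g: translate: b→8 (≡152 mod 24), so (12,152,487)→(12,8,7)
−g: flip: (12,8,7)→(7,-8,12)
−g: translate: b→6 (≡-8 mod 14), so (7,-8,12)→(7,6,11)
−g: reduced (well bottom): (7,6,11) with a≤c, −a<b≤a
flip sign back: reduced form of g is (-7,-6,-11)
reduced forms (-7, -6, -11) vs (-7, -6, -11) ⇒ equivalent

yes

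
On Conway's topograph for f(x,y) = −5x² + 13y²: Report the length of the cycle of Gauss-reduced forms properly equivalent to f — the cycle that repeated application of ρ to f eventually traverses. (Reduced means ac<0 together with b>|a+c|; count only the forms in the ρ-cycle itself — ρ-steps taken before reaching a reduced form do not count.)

D = 260, ⌊√D⌋ = 16
descent: ρ → (13,0,-5)
descent: ρ → (-5,10,8)  [lands on river]
river: ρ → (8,6,-7)
river: ρ → (-7,8,7)
river: ρ → (7,6,-8)
river: ρ → (-8,10,5)
river: ρ → (5,10,-8)
river: ρ → (-8,6,7)
river: ρ → (7,8,-7)
river: ρ → (-7,6,8)
river: ρ → (8,10,-5)
ρ-cycle length = 10 (tail of 2 descent steps not counted)

10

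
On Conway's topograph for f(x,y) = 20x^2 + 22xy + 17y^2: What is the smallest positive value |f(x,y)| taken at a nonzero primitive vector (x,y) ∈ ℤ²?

translate: b→-18 (≡22 mod 40), so (20,22,17)→(20,-18,15)
flip: (20,-18,15)→(15,18,20)
translate: b→-12 (≡18 mod 30), so (15,18,20)→(15,-12,17)
reduced (well bottom): (15,-12,17) with a≤c, −a<b≤a
well minimum = a = 15

15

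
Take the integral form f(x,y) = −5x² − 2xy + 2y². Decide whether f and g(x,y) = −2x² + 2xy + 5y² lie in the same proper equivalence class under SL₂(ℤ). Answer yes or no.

D₁ = 44, D₂ = 44
river cycle of f (length 2): (2, 6, -1), (-1, 6, 2)
river cycle of g (length 2): (-2, 6, 1), (1, 6, -2)
cycles differ ⇒ inequivalent

no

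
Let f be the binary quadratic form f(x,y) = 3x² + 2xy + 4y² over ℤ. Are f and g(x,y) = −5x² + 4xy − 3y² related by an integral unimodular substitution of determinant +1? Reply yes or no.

D₁ = -44, D₂ = -44
f: reduced (well bottom): (3,2,4) with a≤c, −a<b≤a
g is negative-definite; reduce −g:
−g: flip: (5,-4,3)→(3,4,5)
−g: translate: b→-2 (≡4 mod 6), so (3,4,5)→(3,-2,4)
−g: reduced (well bottom): (3,-2,4) with a≤c, −a<b≤a
flip sign back: reduced form of g is (-3,2,-4)
reduced forms (3, 2, 4) vs (-3, 2, -4) ⇒ inequivalent

no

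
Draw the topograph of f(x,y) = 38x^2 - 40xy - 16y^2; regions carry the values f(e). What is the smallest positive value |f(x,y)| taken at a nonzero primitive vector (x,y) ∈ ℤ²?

descent: ρ → (-16,40,38)  [lands on river]
river: ρ → (38,36,-18)
river: ρ → (-18,36,38)
river: ρ → (38,40,-16)
river: ρ → (-16,56,14)
river: ρ → (14,56,-16)
closes: descent 1, river 6
min |a| on river = 14

14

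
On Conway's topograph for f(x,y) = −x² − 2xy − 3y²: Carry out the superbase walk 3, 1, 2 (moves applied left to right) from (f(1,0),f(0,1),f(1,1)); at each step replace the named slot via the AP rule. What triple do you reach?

start (-1,-3,-6) = (f(1,0),f(0,1),f(1,1))
replace slot 3: 2·((-1)+(-3)) − (-6) = -2 → (-1,-3,-2)
replace slot 1: 2·((-3)+(-2)) − (-1) = -9 → (-9,-3,-2)
replace slot 2: 2·((-9)+(-2)) − (-3) = -19 → (-9,-19,-2)

-9,-19,-2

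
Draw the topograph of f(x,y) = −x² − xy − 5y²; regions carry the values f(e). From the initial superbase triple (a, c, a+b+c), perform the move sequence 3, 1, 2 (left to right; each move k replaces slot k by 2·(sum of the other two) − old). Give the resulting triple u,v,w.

start (-1,-5,-7) = (f(1,0),f(0,1),f(1,1))
replace slot 3: 2·((-1)+(-5)) − (-7) = -5 → (-1,-5,-5)
replace slot 1: 2·((-5)+(-5)) − (-1) = -19 → (-19,-5,-5)
replace slot 2: 2·((-19)+(-5)) − (-5) = -43 → (-19,-43,-5)

-19,-43,-5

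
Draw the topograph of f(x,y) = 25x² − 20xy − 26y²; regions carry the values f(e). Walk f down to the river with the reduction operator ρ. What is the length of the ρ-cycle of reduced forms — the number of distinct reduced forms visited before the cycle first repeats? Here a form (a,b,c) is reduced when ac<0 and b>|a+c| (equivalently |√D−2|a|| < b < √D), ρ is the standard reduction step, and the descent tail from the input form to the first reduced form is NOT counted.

D = 3000, ⌊√D⌋ = 54
descent: ρ → (-26,20,25)  [lands on river]
river: ρ → (25,30,-21)
river: ρ → (-21,54,1)
river: ρ → (1,54,-21)
river: ρ → (-21,30,25)
river: ρ → (25,20,-26)
river: ρ → (-26,32,19)
river: ρ → (19,44,-14)
river: ρ → (-14,40,25)
river: ρ → (25,10,-29)
river: ρ → (-29,48,6)
river: ρ → (6,48,-29)
river: ρ → (-29,10,25)
river: ρ → (25,40,-14)
river: ρ → (-14,44,19)
river: ρ → (19,32,-26)
ρ-cycle length = 16 (tail of 1 descent step not counted)

16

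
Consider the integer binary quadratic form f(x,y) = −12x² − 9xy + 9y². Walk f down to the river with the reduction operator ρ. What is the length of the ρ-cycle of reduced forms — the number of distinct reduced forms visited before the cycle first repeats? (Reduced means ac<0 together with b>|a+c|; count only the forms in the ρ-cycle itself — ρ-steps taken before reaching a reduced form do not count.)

D = 513, ⌊√D⌋ = 22
descent: ρ → (9,9,-12)  [lands on river]
river: ρ → (-12,15,6)
river: ρ → (6,21,-3)
river: ρ → (-3,21,6)
river: ρ → (6,15,-12)
river: ρ → (-12,9,9)
ρ-cycle length = 6 (tail of 1 descent step not counted)

6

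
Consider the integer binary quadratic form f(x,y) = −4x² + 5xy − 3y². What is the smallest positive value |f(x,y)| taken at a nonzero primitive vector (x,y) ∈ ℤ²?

translate: b→3 (≡-5 mod 8), so (4,-5,3)→(4,3,2)
flip: (4,3,2)→(2,-3,4)
translate: b→1 (≡-3 mod 4), so (2,-3,4)→(2,1,3)
reduced (well bottom): (2,1,3) with a≤c, −a<b≤a
well minimum |f| = |-2| = 2 (negative-definite)

2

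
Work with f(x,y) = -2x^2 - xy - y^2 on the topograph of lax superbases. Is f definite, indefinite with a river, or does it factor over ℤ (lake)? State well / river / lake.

D = b²−4ac = (-1)² − 4·(-2)·(-1) = -7
D < 0 ⇒ definite ⇒ every region one sign ⇒ single well

well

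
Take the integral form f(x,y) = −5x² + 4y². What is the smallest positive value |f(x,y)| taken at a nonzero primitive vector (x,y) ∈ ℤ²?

descent: ρ → (4,8,-1)  [lands on river]
river: ρ → (-1,8,4)
closes: descent 1, river 2
min |a| on river = 1

1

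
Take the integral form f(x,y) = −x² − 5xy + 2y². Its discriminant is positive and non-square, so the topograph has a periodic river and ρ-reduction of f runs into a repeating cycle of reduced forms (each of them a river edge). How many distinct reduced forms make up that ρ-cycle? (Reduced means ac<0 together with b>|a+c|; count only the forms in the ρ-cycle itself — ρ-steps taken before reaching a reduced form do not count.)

D = 33, ⌊√D⌋ = 5
descent: ρ → (2,5,-1)  [lands on river]
river: ρ → (-1,5,2)
river: ρ → (2,3,-3)
river: ρ → (-3,3,2)
ρ-cycle length = 4 (tail of 1 descent step not counted)

4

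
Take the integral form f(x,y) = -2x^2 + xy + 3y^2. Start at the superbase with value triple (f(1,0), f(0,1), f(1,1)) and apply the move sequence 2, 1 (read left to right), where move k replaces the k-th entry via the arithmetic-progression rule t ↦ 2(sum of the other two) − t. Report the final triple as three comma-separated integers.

start (-2,3,2) = (f(1,0),f(0,1),f(1,1))
replace slot 2: 2·((-2)+2) − 3 = -3 → (-2,-3,2)
replace slot 1: 2·((-3)+2) − (-2) = 0 → (0,-3,2)

0,-3,2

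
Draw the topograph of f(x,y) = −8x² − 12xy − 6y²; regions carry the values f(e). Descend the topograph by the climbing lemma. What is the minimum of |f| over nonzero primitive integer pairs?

translate: b→-4 (≡12 mod 16), so (8,12,6)→(8,-4,2)
flip: (8,-4,2)→(2,4,8)
translate: b→0 (≡4 mod 4), so (2,4,8)→(2,0,6)
reduced (well bottom): (2,0,6) with a≤c, −a<b≤a
well minimum |f| = |-2| = 2 (negative-definite)

2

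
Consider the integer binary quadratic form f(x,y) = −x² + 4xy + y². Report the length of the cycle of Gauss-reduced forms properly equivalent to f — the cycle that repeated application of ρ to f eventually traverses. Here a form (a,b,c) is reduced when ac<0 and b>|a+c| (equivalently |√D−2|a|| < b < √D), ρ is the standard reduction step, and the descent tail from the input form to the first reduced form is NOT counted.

D = 20, ⌊√D⌋ = 4
river: ρ → (1,4,-1)
river: ρ → (-1,4,1)
ρ-cycle length = 2 (tail of 0 descent steps not counted)

2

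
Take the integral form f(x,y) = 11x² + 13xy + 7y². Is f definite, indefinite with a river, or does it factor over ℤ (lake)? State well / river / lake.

D = b²−4ac = 13² − 4·11·7 = -139
D < 0 ⇒ definite ⇒ every region one sign ⇒ single well

well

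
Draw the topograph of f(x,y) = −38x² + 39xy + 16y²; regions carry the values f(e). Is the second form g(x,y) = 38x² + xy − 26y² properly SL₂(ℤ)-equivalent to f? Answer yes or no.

D₁ = 3953, D₂ = 3953
river cycle of f (length 40): (16, 57, -11), (-11, 53, 26), (26, 51, -13), (-13, 53, 22), (22, 35, -31), (-31, 27, 26), (26, 25, -32), (-32, 39, 19), (19, 37, -34), (-34, 31, 22), … (30 more)
river cycle of g (length 40): (-26, 51, 13), (13, 53, -22), (-22, 35, 31), (31, 27, -26), (-26, 25, 32), (32, 39, -19), (-19, 37, 34), (34, 31, -22), (-22, 57, 8), (8, 55, -29), … (30 more)
cycles differ ⇒ inequivalent

no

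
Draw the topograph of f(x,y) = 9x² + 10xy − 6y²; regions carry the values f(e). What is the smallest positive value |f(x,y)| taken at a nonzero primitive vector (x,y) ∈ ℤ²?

river: ρ → (-6,14,5)
river: ρ → (5,16,-3)
river: ρ → (-3,14,10)
river: ρ → (10,6,-7)
river: ρ → (-7,8,9)
river: ρ → (9,10,-6)
closes: descent 0, river 6
min |a| on river = 3

3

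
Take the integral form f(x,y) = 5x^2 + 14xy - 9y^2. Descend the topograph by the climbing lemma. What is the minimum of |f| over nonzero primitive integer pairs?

river: ρ → (-9,4,10)
river: ρ → (10,16,-3)
river: ρ → (-3,14,15)
river: ρ → (15,16,-2)
river: ρ → (-2,16,15)
river: ρ → (15,14,-3)
river: ρ → (-3,16,10)
river: ρ → (10,4,-9)
river: ρ → (-9,14,5)
river: ρ → (5,16,-6)
river: ρ → (-6,8,13)
river: ρ → (13,18,-1)
river: ρ → (-1,18,13)
river: ρ → (13,8,-6)
river: ρ → (-6,16,5)
river: ρ → (5,14,-9)
closes: descent 0, river 16
min |a| on river = 1

1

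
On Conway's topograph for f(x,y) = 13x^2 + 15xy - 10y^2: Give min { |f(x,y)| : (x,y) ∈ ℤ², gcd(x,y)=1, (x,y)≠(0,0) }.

river: ρ → (-10,25,3)
river: ρ → (3,23,-18)
river: ρ → (-18,13,8)
river: ρ → (8,19,-12)
river: ρ → (-12,5,15)
river: ρ → (15,25,-2)
river: ρ → (-2,27,2)
river: ρ → (2,25,-15)
river: ρ → (-15,5,12)
river: ρ → (12,19,-8)
river: ρ → (-8,13,18)
river: ρ → (18,23,-3)
river: ρ → (-3,25,10)
river: ρ → (10,15,-13)
river: ρ → (-13,11,12)
river: ρ → (12,13,-12)
river: ρ → (-12,11,13)
river: ρ → (13,15,-10)
closes: descent 0, river 18
min |a| on river = 2

2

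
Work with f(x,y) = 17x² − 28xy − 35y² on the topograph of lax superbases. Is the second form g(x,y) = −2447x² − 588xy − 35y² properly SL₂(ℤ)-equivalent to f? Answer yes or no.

D₁ = 3164, D₂ = 3164
river cycle of f (length 6): (-35, 28, 17), (17, 40, -23), (-23, 52, 5), (5, 48, -43), (-43, 38, 10), (10, 42, -35)
river cycle of g (length 6): (-35, 28, 17), (17, 40, -23), (-23, 52, 5), (5, 48, -43), (-43, 38, 10), (10, 42, -35)
cycles coincide ⇒ equivalent

yes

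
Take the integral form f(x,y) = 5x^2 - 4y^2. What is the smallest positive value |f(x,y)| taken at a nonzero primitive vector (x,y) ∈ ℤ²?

descent: ρ → (-4,8,1)  [lands on river]
river: ρ → (1,8,-4)
closes: descent 1, river 2
min |a| on river = 1

1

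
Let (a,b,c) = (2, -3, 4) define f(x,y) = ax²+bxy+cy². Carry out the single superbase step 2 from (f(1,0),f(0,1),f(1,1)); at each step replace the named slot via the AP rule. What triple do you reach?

start (2,4,3) = (f(1,0),f(0,1),f(1,1))
replace slot 2: 2·(2+3) − 4 = 6 → (2,6,3)

2,6,3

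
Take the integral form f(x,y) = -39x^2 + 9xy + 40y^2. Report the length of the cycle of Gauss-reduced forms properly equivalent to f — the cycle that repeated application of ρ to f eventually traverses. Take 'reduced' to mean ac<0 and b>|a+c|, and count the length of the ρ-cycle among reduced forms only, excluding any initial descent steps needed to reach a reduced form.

D = 6321, ⌊√D⌋ = 79
river: ρ → (40,71,-8)
river: ρ → (-8,73,31)
river: ρ → (31,51,-30)
river: ρ → (-30,69,13)
river: ρ → (13,61,-50)
river: ρ → (-50,39,24)
river: ρ → (24,57,-32)
river: ρ → (-32,71,10)
river: ρ → (10,69,-39)
river: ρ → (-39,9,40)
ρ-cycle length = 10 (tail of 0 descent steps not counted)

10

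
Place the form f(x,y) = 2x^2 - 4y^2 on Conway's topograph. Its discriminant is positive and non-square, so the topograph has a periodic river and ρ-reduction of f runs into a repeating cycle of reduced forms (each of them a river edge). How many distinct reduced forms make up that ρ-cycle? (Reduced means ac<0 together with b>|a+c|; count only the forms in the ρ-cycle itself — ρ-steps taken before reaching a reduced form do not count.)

D = 32, ⌊√D⌋ = 5
descent: ρ → (-4,0,2)
descent: ρ → (2,4,-2)  [lands on river]
river: ρ → (-2,4,2)
ρ-cycle length = 2 (tail of 2 descent steps not counted)

2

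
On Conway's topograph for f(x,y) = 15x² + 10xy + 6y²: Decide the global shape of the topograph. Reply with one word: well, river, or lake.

D = b²−4ac = 10² − 4·15·6 = -260
D < 0 ⇒ definite ⇒ every region one sign ⇒ single well

well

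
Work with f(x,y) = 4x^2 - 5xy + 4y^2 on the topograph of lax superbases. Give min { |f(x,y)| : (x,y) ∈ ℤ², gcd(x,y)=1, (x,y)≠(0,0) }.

translate: b→3 (≡-5 mod 8), so (4,-5,4)→(4,3,3)
flip: (4,3,3)→(3,-3,4)
translate: b→3 (≡-3 mod 6), so (3,-3,4)→(3,3,4)
reduced (well bottom): (3,3,4) with a≤c, −a<b≤a
well minimum = a = 3

3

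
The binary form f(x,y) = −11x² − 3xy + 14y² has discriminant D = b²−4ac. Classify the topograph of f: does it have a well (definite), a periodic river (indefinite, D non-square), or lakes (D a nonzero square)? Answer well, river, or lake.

D = b²−4ac = (-3)² − 4·(-11)·14 = 625
D = 25² is a perfect square ⇒ form factors over ℤ ⇒ lakes

lake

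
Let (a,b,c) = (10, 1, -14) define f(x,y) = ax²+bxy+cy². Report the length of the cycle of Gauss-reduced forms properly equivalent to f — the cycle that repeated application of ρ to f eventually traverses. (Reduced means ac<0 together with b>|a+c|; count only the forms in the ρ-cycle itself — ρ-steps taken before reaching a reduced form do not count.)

D = 561, ⌊√D⌋ = 23
descent: ρ → (-14,-1,10)
descent: ρ → (10,21,-3)  [lands on river]
river: ρ → (-3,21,10)
river: ρ → (10,19,-5)
river: ρ → (-5,21,6)
river: ρ → (6,15,-14)
river: ρ → (-14,13,7)
river: ρ → (7,15,-12)
river: ρ → (-12,9,10)
river: ρ → (10,11,-11)
river: ρ → (-11,11,10)
river: ρ → (10,9,-12)
river: ρ → (-12,15,7)
river: ρ → (7,13,-14)
river: ρ → (-14,15,6)
river: ρ → (6,21,-5)
river: ρ → (-5,19,10)
ρ-cycle length = 16 (tail of 2 descent steps not counted)

16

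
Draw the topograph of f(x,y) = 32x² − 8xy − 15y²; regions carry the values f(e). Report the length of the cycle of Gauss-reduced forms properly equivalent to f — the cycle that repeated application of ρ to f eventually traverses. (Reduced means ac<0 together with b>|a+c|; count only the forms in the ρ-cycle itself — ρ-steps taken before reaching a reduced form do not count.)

D = 1984, ⌊√D⌋ = 44
descent: ρ → (-15,38,9)  [lands on river]
river: ρ → (9,34,-23)
river: ρ → (-23,12,20)
river: ρ → (20,28,-15)
river: ρ → (-15,32,16)
river: ρ → (16,32,-15)
river: ρ → (-15,28,20)
river: ρ → (20,12,-23)
river: ρ → (-23,34,9)
river: ρ → (9,38,-15)
river: ρ → (-15,22,25)
river: ρ → (25,28,-12)
river: ρ → (-12,44,1)
river: ρ → (1,44,-12)
river: ρ → (-12,28,25)
river: ρ → (25,22,-15)
ρ-cycle length = 16 (tail of 1 descent step not counted)

16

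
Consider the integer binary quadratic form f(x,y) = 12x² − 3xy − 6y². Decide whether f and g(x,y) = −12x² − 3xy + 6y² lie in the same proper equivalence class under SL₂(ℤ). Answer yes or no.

D₁ = 297, D₂ = 297
river cycle of f (length 4): (-6, 15, 3), (3, 15, -6), (-6, 9, 9), (9, 9, -6)
river cycle of g (length 4): (6, 15, -3), (-3, 15, 6), (6, 9, -9), (-9, 9, 6)
cycles differ ⇒ inequivalent

no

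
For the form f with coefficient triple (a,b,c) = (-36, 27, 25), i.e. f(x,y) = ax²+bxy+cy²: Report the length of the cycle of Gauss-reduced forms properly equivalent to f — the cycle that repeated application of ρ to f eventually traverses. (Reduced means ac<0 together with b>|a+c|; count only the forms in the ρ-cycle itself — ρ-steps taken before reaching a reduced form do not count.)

D = 4329, ⌊√D⌋ = 65
river: ρ → (25,23,-38)
river: ρ → (-38,53,10)
river: ρ → (10,47,-53)
river: ρ → (-53,59,4)
river: ρ → (4,61,-38)
river: ρ → (-38,15,27)
river: ρ → (27,39,-26)
river: ρ → (-26,65,1)
river: ρ → (1,65,-26)
river: ρ → (-26,39,27)
river: ρ → (27,15,-38)
river: ρ → (-38,61,4)
river: ρ → (4,59,-53)
river: ρ → (-53,47,10)
river: ρ → (10,53,-38)
river: ρ → (-38,23,25)
river: ρ → (25,27,-36)
river: ρ → (-36,45,16)
river: ρ → (16,51,-27)
river: ρ → (-27,57,10)
river: ρ → (10,63,-9)
river: ρ → (-9,63,10)
river: ρ → (10,57,-27)
river: ρ → (-27,51,16)
river: ρ → (16,45,-36)
river: ρ → (-36,27,25)
ρ-cycle length = 26 (tail of 0 descent steps not counted)

26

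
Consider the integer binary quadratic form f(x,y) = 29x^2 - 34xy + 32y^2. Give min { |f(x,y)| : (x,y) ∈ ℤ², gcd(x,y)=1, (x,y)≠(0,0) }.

translate: b→24 (≡-34 mod 58), so (29,-34,32)→(29,24,27)
flip: (29,24,27)→(27,-24,29)
reduced (well bottom): (27,-24,29) with a≤c, −a<b≤a
well minimum = a = 27

27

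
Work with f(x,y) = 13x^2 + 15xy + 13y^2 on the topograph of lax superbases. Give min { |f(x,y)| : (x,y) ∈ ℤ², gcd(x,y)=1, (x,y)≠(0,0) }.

translate: b→-11 (≡15 mod 26), so (13,15,13)→(13,-11,11)
flip: (13,-11,11)→(11,11,13)
reduced (well bottom): (11,11,13) with a≤c, −a<b≤a
well minimum = a = 11

11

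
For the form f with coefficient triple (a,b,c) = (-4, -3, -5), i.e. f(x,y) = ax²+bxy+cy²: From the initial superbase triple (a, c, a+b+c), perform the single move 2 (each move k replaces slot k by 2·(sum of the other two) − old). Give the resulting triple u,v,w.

start (-4,-5,-12) = (f(1,0),f(0,1),f(1,1))
replace slot 2: 2·((-4)+(-12)) − (-5) = -27 → (-4,-27,-12)

-4,-27,-12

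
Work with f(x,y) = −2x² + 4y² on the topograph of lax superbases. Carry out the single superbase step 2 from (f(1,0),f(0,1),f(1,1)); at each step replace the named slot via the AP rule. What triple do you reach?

start (-2,4,2) = (f(1,0),f(0,1),f(1,1))
replace slot 2: 2·((-2)+2) − 4 = -4 → (-2,-4,2)

-2,-4,2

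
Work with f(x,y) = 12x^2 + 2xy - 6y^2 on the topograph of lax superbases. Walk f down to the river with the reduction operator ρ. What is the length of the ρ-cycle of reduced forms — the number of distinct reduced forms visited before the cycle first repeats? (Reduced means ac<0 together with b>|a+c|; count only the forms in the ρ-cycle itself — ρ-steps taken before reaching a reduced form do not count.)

D = 292, ⌊√D⌋ = 17
descent: ρ → (-6,10,8)  [lands on river]
river: ρ → (8,6,-8)
river: ρ → (-8,10,6)
river: ρ → (6,14,-4)
river: ρ → (-4,10,12)
river: ρ → (12,14,-2)
river: ρ → (-2,14,12)
river: ρ → (12,10,-4)
river: ρ → (-4,14,6)
river: ρ → (6,10,-8)
river: ρ → (-8,6,8)
river: ρ → (8,10,-6)
river: ρ → (-6,14,4)
river: ρ → (4,10,-12)
river: ρ → (-12,14,2)
river: ρ → (2,14,-12)
river: ρ → (-12,10,4)
river: ρ → (4,14,-6)
ρ-cycle length = 18 (tail of 1 descent step not counted)

18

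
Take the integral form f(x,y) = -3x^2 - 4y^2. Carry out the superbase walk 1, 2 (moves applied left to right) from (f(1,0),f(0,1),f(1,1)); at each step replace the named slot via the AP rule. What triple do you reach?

start (-3,-4,-7) = (f(1,0),f(0,1),f(1,1))
replace slot 1: 2·((-4)+(-7)) − (-3) = -19 → (-19,-4,-7)
replace slot 2: 2·((-19)+(-7)) − (-4) = -48 → (-19,-48,-7)

-19,-48,-7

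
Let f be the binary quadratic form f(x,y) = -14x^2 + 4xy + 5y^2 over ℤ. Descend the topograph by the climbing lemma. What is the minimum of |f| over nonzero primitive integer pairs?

descent: ρ → (5,16,-2)  [lands on river]
river: ρ → (-2,16,5)
river: ρ → (5,14,-5)
river: ρ → (-5,16,2)
river: ρ → (2,16,-5)
river: ρ → (-5,14,5)
closes: descent 1, river 6
min |a| on river = 2

2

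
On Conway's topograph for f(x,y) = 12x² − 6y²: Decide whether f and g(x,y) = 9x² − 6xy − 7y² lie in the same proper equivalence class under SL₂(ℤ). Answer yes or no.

D₁ = 288, D₂ = 288
river cycle of f (length 2): (-6, 12, 6), (6, 12, -6)
river cycle of g (length 6): (-7, 6, 9), (9, 12, -4), (-4, 12, 9), (9, 6, -7), (-7, 8, 8), (8, 8, -7)
cycles differ ⇒ inequivalent

no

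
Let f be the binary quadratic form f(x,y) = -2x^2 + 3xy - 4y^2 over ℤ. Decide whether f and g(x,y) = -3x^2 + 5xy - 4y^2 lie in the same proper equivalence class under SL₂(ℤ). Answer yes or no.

D₁ = -23, D₂ = -23
f is negative-definite; reduce −f:
−f: translate: b→1 (≡-3 mod 4), so (2,-3,4)→(2,1,3)
−f: reduced (well bottom): (2,1,3) with a≤c, −a<b≤a
flip sign back: reduced form of f is (-2,-1,-3)
g is negative-definite; reduce −g:
−g: translate: b→1 (≡-5 mod 6), so (3,-5,4)→(3,1,2)
−g: flip: (3,1,2)→(2,-1,3)
−g: reduced (well bottom): (2,-1,3) with a≤c, −a<b≤a
flip sign back: reduced form of g is (-2,1,-3)
reduced forms (-2, -1, -3) vs (-2, 1, -3) ⇒ inequivalent

no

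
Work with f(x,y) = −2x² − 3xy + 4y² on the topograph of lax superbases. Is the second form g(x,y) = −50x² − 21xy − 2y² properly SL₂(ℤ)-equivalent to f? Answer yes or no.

D₁ = 41, D₂ = 41
river cycle of f (length 10): (4, 3, -2), (-2, 5, 2), (2, 3, -4), (-4, 5, 1), (1, 5, -4), (-4, 3, 2), (2, 5, -2), (-2, 3, 4), (4, 5, -1), (-1, 5, 4)
river cycle of g (length 10): (-2, 5, 2), (2, 3, -4), (-4, 5, 1), (1, 5, -4), (-4, 3, 2), (2, 5, -2), (-2, 3, 4), (4, 5, -1), (-1, 5, 4), (4, 3, -2)
cycles coincide ⇒ equivalent

yes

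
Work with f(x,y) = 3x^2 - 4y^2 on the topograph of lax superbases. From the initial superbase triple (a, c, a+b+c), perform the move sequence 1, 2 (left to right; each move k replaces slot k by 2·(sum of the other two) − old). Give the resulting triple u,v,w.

start (3,-4,-1) = (f(1,0),f(0,1),f(1,1))
replace slot 1: 2·((-4)+(-1)) − 3 = -13 → (-13,-4,-1)
replace slot 2: 2·((-13)+(-1)) − (-4) = -24 → (-13,-24,-1)

-13,-24,-1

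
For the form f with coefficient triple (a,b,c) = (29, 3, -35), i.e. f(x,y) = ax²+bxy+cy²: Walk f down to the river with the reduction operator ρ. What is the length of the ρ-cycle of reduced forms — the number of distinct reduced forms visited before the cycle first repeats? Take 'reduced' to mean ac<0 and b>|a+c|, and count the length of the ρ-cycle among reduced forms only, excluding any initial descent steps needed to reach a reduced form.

D = 4069, ⌊√D⌋ = 63
descent: ρ → (-35,-3,29)
descent: ρ → (29,61,-3)  [lands on river]
river: ρ → (-3,59,49)
river: ρ → (49,39,-13)
river: ρ → (-13,39,49)
river: ρ → (49,59,-3)
river: ρ → (-3,61,29)
river: ρ → (29,55,-9)
river: ρ → (-9,53,35)
river: ρ → (35,17,-27)
river: ρ → (-27,37,25)
river: ρ → (25,63,-1)
river: ρ → (-1,63,25)
river: ρ → (25,37,-27)
river: ρ → (-27,17,35)
river: ρ → (35,53,-9)
river: ρ → (-9,55,29)
ρ-cycle length = 16 (tail of 2 descent steps not counted)

16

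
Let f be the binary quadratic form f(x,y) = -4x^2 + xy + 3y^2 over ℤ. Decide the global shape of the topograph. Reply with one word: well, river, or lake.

D = b²−4ac = 1² − 4·(-4)·3 = 49
D = 7² is a perfect square ⇒ form factors over ℤ ⇒ lakes

lake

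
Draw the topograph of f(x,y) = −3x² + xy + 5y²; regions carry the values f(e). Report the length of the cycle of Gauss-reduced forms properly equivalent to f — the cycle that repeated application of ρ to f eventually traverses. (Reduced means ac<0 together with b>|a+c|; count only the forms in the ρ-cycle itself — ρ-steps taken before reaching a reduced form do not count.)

D = 61, ⌊√D⌋ = 7
descent: ρ → (5,-1,-3)
descent: ρ → (-3,7,1)  [lands on river]
river: ρ → (1,7,-3)
river: ρ → (-3,5,3)
river: ρ → (3,7,-1)
river: ρ → (-1,7,3)
river: ρ → (3,5,-3)
ρ-cycle length = 6 (tail of 2 descent steps not counted)

6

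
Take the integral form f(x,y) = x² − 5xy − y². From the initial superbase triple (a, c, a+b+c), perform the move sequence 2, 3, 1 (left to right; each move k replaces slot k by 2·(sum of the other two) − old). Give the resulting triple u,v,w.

start (1,-1,-5) = (f(1,0),f(0,1),f(1,1))
replace slot 2: 2·(1+(-5)) − (-1) = -7 → (1,-7,-5)
replace slot 3: 2·(1+(-7)) − (-5) = -7 → (1,-7,-7)
replace slot 1: 2·((-7)+(-7)) − 1 = -29 → (-29,-7,-7)

-29,-7,-7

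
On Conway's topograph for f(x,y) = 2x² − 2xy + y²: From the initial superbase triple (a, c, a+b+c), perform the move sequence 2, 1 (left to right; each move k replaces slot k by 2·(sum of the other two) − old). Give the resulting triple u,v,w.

start (2,1,1) = (f(1,0),f(0,1),f(1,1))
replace slot 2: 2·(2+1) − 1 = 5 → (2,5,1)
replace slot 1: 2·(5+1) − 2 = 10 → (10,5,1)

10,5,1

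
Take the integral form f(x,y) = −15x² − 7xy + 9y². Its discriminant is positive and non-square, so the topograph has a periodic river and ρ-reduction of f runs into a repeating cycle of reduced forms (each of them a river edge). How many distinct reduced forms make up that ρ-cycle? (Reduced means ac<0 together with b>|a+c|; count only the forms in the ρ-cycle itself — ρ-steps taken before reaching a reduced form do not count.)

D = 589, ⌊√D⌋ = 24
descent: ρ → (9,7,-15)  [lands on river]
river: ρ → (-15,23,1)
river: ρ → (1,23,-15)
river: ρ → (-15,7,9)
river: ρ → (9,11,-13)
river: ρ → (-13,15,7)
river: ρ → (7,13,-15)
river: ρ → (-15,17,5)
river: ρ → (5,23,-3)
river: ρ → (-3,19,19)
river: ρ → (19,19,-3)
river: ρ → (-3,23,5)
river: ρ → (5,17,-15)
river: ρ → (-15,13,7)
river: ρ → (7,15,-13)
river: ρ → (-13,11,9)
ρ-cycle length = 16 (tail of 1 descent step not counted)

16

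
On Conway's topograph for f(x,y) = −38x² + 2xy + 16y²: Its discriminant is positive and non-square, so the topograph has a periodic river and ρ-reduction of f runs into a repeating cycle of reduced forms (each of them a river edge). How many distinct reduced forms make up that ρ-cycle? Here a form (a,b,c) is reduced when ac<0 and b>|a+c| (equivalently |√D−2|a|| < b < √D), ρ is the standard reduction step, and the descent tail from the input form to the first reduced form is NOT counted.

D = 2436, ⌊√D⌋ = 49
descent: ρ → (16,30,-24)  [lands on river]
river: ρ → (-24,18,22)
river: ρ → (22,26,-20)
river: ρ → (-20,14,28)
river: ρ → (28,42,-6)
river: ρ → (-6,42,28)
river: ρ → (28,14,-20)
river: ρ → (-20,26,22)
river: ρ → (22,18,-24)
river: ρ → (-24,30,16)
river: ρ → (16,34,-20)
river: ρ → (-20,46,4)
river: ρ → (4,42,-42)
river: ρ → (-42,42,4)
river: ρ → (4,46,-20)
river: ρ → (-20,34,16)
ρ-cycle length = 16 (tail of 1 descent step not counted)

16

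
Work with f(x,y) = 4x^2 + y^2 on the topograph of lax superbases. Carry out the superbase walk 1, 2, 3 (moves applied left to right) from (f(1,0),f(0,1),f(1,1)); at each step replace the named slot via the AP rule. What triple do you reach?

start (4,1,5) = (f(1,0),f(0,1),f(1,1))
replace slot 1: 2·(1+5) − 4 = 8 → (8,1,5)
replace slot 2: 2·(8+5) − 1 = 25 → (8,25,5)
replace slot 3: 2·(8+25) − 5 = 61 → (8,25,61)

8,25,61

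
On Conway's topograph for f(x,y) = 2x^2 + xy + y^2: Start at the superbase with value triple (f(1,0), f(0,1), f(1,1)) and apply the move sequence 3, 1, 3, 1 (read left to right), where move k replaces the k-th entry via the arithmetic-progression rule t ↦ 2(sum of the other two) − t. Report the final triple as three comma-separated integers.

start (2,1,4) = (f(1,0),f(0,1),f(1,1))
replace slot 3: 2·(2+1) − 4 = 2 → (2,1,2)
replace slot 1: 2·(1+2) − 2 = 4 → (4,1,2)
replace slot 3: 2·(4+1) − 2 = 8 → (4,1,8)
replace slot 1: 2·(1+8) − 4 = 14 → (14,1,8)

14,1,8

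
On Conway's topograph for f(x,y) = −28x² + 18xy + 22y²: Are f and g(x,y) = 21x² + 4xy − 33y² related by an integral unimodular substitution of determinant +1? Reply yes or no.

D₁ = 2788, D₂ = 2788
river cycle of f (length 18): (22, 26, -24), (-24, 22, 24), (24, 26, -22), (-22, 18, 28), (28, 38, -12), (-12, 34, 34), (34, 34, -12), (-12, 38, 28), (28, 18, -22), (-22, 26, 24), … (8 more)
river cycle of g (length 10): (21, 46, -8), (-8, 50, 9), (9, 40, -33), (-33, 26, 16), (16, 38, -21), (-21, 46, 8), (8, 50, -9), (-9, 40, 33), (33, 26, -16), (-16, 38, 21)
cycles differ ⇒ inequivalent

no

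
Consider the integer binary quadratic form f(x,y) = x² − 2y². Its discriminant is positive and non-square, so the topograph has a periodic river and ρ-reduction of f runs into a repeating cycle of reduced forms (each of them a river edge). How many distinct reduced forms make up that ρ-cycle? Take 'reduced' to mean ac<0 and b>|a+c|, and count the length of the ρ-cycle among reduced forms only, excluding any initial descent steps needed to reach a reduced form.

D = 8, ⌊√D⌋ = 2
descent: ρ → (-2,0,1)
descent: ρ → (1,2,-1)  [lands on river]
river: ρ → (-1,2,1)
ρ-cycle length = 2 (tail of 2 descent steps not counted)

2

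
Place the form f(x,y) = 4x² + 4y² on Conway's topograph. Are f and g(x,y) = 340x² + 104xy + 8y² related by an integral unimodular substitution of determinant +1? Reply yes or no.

D₁ = -64, D₂ = -64
f: reduced (well bottom): (4,0,4) with a≤c, −a<b≤a
g: flip: (340,104,8)→(8,-104,340)
g: translate: b→8 (≡-104 mod 16), so (8,-104,340)→(8,8,4)
g: flip: (8,8,4)→(4,-8,8)
g: translate: b→0 (≡-8 mod 8), so (4,-8,8)→(4,0,4)
g: reduced (well bottom): (4,0,4) with a≤c, −a<b≤a
reduced forms (4, 0, 4) vs (4, 0, 4) ⇒ equivalent

yes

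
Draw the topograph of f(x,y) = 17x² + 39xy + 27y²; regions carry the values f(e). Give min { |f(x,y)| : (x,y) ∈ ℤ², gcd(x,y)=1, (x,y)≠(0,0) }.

translate: b→5 (≡39 mod 34), so (17,39,27)→(17,5,5)
flip: (17,5,5)→(5,-5,17)
translate: b→5 (≡-5 mod 10), so (5,-5,17)→(5,5,17)
reduced (well bottom): (5,5,17) with a≤c, −a<b≤a
well minimum = a = 5

5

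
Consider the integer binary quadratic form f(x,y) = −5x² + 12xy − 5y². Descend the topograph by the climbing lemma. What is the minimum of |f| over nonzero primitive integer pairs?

descent: ρ → (-5,-2,2)
descent: ρ → (2,6,-1)  [lands on river]
river: ρ → (-1,6,2)
closes: descent 2, river 2
min |a| on river = 1

1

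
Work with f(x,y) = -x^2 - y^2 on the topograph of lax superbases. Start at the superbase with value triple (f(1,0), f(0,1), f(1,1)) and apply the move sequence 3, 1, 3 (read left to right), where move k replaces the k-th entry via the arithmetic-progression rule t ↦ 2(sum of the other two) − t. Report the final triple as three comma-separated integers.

start (-1,-1,-2) = (f(1,0),f(0,1),f(1,1))
replace slot 3: 2·((-1)+(-1)) − (-2) = -2 → (-1,-1,-2)
replace slot 1: 2·((-1)+(-2)) − (-1) = -5 → (-5,-1,-2)
replace slot 3: 2·((-5)+(-1)) − (-2) = -10 → (-5,-1,-10)

-5,-1,-10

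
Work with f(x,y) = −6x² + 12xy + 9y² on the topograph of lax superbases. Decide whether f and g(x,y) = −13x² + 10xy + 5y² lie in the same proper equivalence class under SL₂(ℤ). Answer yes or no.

D₁ = 360, D₂ = 360
river cycle of f (length 6): (9, 6, -9), (-9, 12, 6), (6, 12, -9), (-9, 6, 9), (9, 12, -6), (-6, 12, 9)
river cycle of g (length 4): (5, 10, -13), (-13, 16, 2), (2, 16, -13), (-13, 10, 5)
cycles differ ⇒ inequivalent

no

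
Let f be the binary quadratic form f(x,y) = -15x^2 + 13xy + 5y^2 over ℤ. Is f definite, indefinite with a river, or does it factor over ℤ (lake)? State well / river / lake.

D = b²−4ac = 13² − 4·(-15)·5 = 469
D > 0 non-square ⇒ indefinite ⇒ periodic river

river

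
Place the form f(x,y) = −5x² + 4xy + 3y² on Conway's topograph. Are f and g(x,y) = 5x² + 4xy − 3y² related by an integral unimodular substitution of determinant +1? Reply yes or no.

D₁ = 76, D₂ = 76
river cycle of f (length 6): (3, 8, -1), (-1, 8, 3), (3, 4, -5), (-5, 6, 2), (2, 6, -5), (-5, 4, 3)
river cycle of g (length 6): (-3, 8, 1), (1, 8, -3), (-3, 4, 5), (5, 6, -2), (-2, 6, 5), (5, 4, -3)
cycles differ ⇒ inequivalent

no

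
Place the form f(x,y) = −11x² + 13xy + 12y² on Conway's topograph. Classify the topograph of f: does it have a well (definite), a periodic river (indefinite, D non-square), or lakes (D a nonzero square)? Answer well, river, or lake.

D = b²−4ac = 13² − 4·(-11)·12 = 697
D > 0 non-square ⇒ indefinite ⇒ periodic river

river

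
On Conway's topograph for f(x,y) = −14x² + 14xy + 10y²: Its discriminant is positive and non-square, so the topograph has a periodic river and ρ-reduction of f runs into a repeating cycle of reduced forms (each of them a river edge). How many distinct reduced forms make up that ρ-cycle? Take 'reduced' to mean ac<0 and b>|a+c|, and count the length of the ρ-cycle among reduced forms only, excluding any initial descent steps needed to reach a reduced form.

D = 756, ⌊√D⌋ = 27
river: ρ → (10,26,-2)
river: ρ → (-2,26,10)
river: ρ → (10,14,-14)
river: ρ → (-14,14,10)
ρ-cycle length = 4 (tail of 0 descent steps not counted)

4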